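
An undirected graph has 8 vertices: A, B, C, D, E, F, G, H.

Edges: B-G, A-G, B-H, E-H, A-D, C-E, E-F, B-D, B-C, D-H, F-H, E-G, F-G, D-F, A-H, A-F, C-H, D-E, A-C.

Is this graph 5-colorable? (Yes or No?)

The chromatic number is 4. A, D, F, H are pairwise adjacent (a clique of size 4), so at least 4 colors are needed.
4 colors suffice: A=green, B=blue, C=yellow, D=yellow, E=green, F=blue, G=red, H=red.
Since 5 ≥ 4, a proper 5-coloring certainly exists.

Yes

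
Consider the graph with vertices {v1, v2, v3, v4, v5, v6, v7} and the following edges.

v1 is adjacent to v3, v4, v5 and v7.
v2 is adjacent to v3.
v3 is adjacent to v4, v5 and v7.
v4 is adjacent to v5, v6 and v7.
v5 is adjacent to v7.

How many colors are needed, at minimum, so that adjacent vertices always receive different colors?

v1, v3, v4, v5, v7 are pairwise adjacent (a clique of size 5), so at least 5 colors are needed.
5 colors suffice: color red → {v2, v4}; color blue → {v3, v6}; color green → {v5}; color yellow → {v7}; color purple → {v1}. Every edge joins two different colors.

5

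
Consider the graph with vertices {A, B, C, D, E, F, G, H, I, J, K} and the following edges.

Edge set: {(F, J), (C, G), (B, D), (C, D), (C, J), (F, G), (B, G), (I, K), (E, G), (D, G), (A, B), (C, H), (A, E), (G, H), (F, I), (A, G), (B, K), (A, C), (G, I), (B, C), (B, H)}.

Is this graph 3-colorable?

A, B, C, G are pairwise adjacent (a clique of size 4), so at least 4 colors are needed.
So 3 colors are not enough.

No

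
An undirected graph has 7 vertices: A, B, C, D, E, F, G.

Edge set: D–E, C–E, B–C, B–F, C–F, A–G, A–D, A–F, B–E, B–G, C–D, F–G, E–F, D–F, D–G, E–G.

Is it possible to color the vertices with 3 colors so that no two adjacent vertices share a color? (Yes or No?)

No

D, E, F, G are pairwise adjacent (a clique of size 4), so at least 4 colors are needed.
So 3 colors are not enough.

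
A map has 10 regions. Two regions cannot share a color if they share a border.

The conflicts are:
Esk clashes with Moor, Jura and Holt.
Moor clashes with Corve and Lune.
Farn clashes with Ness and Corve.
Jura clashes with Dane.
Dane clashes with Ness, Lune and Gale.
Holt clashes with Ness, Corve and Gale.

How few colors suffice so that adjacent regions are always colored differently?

3

The cycle Dane-Ness-Holt-Esk-Jura-Dane has odd length 5, so it cannot be 2-colored; at least 3 colors are needed.
One proper 3-coloring: Esk=2, Moor=1, Farn=1, Jura=3, Dane=1, Holt=1, Ness=2, Corve=2, Lune=2, Gale=2. Every pair that conflicts lands in different colors.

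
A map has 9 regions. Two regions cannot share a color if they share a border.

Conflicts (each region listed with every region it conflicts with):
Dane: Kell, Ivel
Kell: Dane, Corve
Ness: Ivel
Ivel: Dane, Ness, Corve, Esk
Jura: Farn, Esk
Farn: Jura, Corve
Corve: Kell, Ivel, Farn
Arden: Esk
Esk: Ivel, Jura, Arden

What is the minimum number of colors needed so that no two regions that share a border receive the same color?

The cycle Jura-Esk-Ivel-Corve-Farn-Jura has odd length 5, so it cannot be 2-colored; at least 3 colors are needed.
One proper 3-coloring: Dane=2, Kell=1, Ness=2, Ivel=1, Jura=1, Farn=3, Corve=2, Arden=1, Esk=2. Each listed conflict is separated.

3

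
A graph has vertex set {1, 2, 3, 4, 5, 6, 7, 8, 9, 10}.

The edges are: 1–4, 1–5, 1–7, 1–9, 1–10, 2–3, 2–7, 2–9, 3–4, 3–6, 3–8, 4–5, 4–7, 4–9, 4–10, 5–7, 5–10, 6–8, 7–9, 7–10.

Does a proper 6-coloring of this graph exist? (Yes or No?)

Yes

The chromatic number is 5. 1, 4, 5, 7, 10 are mutually adjacent (a clique of size 5), so at least 5 colors are needed.
A valid assignment using 5 colors: 1=green, 2=blue, 3=red, 4=blue, 5=purple, 6=blue, 7=red, 8=green, 9=yellow, 10=yellow.
Since 6 ≥ 5, a proper 6-coloring certainly exists.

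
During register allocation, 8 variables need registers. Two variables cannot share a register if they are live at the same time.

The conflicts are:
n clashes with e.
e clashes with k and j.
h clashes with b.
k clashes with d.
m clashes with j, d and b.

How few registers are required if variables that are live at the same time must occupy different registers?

3

The cycle d-k-e-j-m-d has odd length 5, so it cannot be 2-colored; at least 3 registers are needed.
A valid assignment using 3 registers: n=2, e=1, h=1, k=2, m=1, j=2, d=3, b=2. Each listed conflict is separated.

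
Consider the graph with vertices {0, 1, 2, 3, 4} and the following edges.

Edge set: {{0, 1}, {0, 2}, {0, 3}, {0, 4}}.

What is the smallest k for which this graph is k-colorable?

0 and 2 are adjacent, so at least 2 colors are needed.
One proper 2-coloring: 0=red, 1=blue, 2=blue, 3=blue, 4=blue. Each edge has distinct colors on its endpoints.

2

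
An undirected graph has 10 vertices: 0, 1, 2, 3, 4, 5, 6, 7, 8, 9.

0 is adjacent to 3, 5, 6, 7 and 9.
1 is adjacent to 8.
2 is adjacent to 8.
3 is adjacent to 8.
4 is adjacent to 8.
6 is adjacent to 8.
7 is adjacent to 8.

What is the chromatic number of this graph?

2

2 and 8 are adjacent, so at least 2 colors are needed.
A valid assignment using 2 colors: 0=red, 1=blue, 2=blue, 3=blue, 4=blue, 5=blue, 6=blue, 7=blue, 8=red, 9=blue. Each edge has distinct colors on its endpoints.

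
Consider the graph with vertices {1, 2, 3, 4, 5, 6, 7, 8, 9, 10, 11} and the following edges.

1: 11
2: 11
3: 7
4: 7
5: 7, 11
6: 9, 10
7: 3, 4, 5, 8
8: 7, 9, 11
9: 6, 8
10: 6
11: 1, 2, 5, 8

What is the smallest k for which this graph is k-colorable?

2

5 and 11 are adjacent, so at least 2 colors are needed.
2 colors suffice: 1=b, 2=b, 3=b, 4=b, 5=b, 6=b, 7=a, 8=b, 9=a, 10=a, 11=a. Each edge has distinct colors on its endpoints.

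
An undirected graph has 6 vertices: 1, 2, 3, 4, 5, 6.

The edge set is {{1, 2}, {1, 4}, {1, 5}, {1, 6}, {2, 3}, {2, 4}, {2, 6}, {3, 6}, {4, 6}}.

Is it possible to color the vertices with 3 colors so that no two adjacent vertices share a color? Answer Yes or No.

No

1, 2, 4, 6 form a clique, so at least 4 colors are needed.
So 3 colors are not enough.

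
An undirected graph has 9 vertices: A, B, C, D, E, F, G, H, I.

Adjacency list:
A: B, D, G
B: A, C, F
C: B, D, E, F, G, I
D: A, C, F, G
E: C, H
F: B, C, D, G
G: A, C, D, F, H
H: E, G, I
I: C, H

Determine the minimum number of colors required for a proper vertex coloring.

4

C, D, F, G are pairwise adjacent (a clique of size 4), so at least 4 colors are needed.
4 colors suffice: color 1 → {A, C, H}; color 2 → {B, E, G, I}; color 3 → {D}; color 4 → {F}. No two adjacent vertices share a color.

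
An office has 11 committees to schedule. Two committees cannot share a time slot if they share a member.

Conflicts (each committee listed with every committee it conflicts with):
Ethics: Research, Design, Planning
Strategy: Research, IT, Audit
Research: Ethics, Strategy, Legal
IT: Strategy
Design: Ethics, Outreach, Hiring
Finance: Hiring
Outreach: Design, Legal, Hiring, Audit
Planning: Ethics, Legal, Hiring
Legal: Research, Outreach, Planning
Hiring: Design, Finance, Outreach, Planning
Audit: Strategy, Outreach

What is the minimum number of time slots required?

3

Design, Outreach, Hiring are mutually in conflict, so at least 3 time slots are needed.
Using 3 time slots: Ethics=1, Strategy=1, Research=3, IT=2, Design=3, Finance=1, Outreach=1, Planning=3, Legal=2, Hiring=2, Audit=2. Each listed conflict is separated.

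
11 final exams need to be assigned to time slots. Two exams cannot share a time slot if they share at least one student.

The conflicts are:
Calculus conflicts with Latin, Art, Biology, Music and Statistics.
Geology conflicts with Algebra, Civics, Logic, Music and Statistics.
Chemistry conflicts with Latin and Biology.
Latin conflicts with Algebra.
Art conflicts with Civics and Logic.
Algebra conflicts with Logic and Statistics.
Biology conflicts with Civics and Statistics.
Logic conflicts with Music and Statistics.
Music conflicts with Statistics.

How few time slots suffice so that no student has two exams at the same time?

4

Geology, Algebra, Logic, Statistics all conflict with each other, so at least 4 time slots are needed.
Using 4 time slots: Calculus=2, Geology=2, Chemistry=2, Latin=1, Art=4, Algebra=4, Biology=3, Civics=1, Logic=3, Music=4, Statistics=1. No two conflicting exams share a time slot.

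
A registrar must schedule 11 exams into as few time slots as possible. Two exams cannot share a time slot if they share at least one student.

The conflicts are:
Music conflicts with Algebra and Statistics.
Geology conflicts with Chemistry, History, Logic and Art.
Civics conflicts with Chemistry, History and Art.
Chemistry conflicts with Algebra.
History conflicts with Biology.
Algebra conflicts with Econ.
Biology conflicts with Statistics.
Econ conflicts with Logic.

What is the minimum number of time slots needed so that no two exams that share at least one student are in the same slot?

The cycle Logic-Geology-Chemistry-Algebra-Econ-Logic has odd length 5, so it cannot be 2-colored; at least 3 time slots are needed.
A valid assignment using 3 time slots: Music=2, Geology=1, Civics=1, Chemistry=2, History=2, Algebra=1, Biology=3, Statistics=1, Econ=2, Logic=3, Art=2. Each listed conflict is separated.

3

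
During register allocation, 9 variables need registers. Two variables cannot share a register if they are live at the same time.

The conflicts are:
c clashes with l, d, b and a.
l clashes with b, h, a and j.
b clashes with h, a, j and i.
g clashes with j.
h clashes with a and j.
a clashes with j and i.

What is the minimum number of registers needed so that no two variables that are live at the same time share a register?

5

l, b, h, a, j pairwise conflict, so at least 5 registers are needed.
5 registers suffice: register 1 → {d, g, a}; register 2 → {b}; register 3 → {l, i}; register 4 → {c, j}; register 5 → {h}. No two conflicting variables share a register.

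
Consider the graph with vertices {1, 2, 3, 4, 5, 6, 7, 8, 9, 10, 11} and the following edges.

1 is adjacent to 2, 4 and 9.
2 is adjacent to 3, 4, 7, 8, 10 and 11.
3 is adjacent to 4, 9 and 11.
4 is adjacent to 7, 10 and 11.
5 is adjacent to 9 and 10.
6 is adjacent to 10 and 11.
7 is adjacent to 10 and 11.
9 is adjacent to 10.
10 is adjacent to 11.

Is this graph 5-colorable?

Yes

The chromatic number is 5. 2, 4, 7, 10, 11 are pairwise adjacent (a clique of size 5), so at least 5 colors are needed.
5 colors suffice: color red → {1, 3, 8, 10}; color blue → {2, 6, 9}; color green → {4, 5}; color yellow → {11}; color purple → {7}.
That is already a proper 5-coloring.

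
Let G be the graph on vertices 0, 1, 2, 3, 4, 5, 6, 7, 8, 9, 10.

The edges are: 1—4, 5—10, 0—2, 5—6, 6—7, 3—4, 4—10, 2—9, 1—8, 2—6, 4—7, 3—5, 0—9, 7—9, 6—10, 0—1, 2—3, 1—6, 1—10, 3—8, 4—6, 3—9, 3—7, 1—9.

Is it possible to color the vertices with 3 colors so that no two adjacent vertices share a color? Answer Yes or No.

No

1, 4, 6, 10 are mutually adjacent (a clique of size 4), so at least 4 colors are needed.
So 3 colors are not enough.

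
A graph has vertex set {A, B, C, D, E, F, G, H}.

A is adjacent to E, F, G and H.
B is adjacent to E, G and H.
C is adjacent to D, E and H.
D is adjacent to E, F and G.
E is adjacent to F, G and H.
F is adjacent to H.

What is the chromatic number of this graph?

4

A, E, F, H form a clique, so at least 4 colors are needed.
A valid assignment using 4 colors: A=4, B=3, C=3, D=4, E=1, F=3, G=2, H=2. Every edge joins two different colors.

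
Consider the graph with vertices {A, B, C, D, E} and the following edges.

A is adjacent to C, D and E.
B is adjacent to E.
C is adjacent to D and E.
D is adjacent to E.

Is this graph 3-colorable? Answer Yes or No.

A, C, D, E form a clique, so at least 4 colors are needed.
So 3 colors are not enough.

No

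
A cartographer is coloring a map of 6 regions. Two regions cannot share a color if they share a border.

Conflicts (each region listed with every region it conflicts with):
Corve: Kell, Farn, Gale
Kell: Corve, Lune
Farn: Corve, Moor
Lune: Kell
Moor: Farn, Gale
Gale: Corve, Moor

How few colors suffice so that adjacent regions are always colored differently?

2

Corve and Kell conflict, so at least 2 colors are needed.
A valid assignment using 2 colors: Corve=1, Kell=2, Farn=2, Lune=1, Moor=1, Gale=2. No two conflicting regions share a color.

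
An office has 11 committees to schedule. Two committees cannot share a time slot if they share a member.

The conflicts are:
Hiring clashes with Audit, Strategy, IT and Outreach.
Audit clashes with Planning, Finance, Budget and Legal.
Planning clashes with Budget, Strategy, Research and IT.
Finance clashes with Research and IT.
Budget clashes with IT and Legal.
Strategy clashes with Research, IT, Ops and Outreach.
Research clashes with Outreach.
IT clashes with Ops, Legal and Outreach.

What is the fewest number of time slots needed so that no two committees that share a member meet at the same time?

4

Hiring, Strategy, IT, Outreach all conflict with each other, so at least 4 time slots are needed.
4 time slots suffice: Hiring=4, Audit=1, Planning=3, Finance=2, Budget=2, Strategy=2, Research=1, IT=1, Ops=3, Legal=3, Outreach=3. Every pair that conflicts lands in different time slots.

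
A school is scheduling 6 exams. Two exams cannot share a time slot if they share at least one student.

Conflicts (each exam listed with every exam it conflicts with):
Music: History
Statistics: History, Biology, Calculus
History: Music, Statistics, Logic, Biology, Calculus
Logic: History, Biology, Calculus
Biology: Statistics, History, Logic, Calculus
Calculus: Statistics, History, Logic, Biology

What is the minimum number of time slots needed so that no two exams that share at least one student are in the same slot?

Statistics, History, Biology, Calculus pairwise conflict, so at least 4 time slots are needed.
4 time slots suffice: time slot 1 → {History}; time slot 2 → {Music, Calculus}; time slot 3 → {Biology}; time slot 4 → {Statistics, Logic}. No two conflicting exams share a time slot.

4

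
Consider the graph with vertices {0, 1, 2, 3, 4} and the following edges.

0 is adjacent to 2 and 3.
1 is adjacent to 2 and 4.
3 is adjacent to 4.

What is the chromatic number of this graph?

The cycle 2-1-4-3-0-2 has odd length 5, so it cannot be 2-colored; at least 3 colors are needed.
A valid assignment using 3 colors: 0=red, 1=blue, 2=green, 3=blue, 4=red. Every edge joins two different colors.

3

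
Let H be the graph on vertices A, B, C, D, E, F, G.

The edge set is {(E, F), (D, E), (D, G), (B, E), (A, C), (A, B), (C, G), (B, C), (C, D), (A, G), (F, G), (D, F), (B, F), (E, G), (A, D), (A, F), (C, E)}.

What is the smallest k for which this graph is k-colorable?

C, D, E, G form a clique, so at least 4 colors are needed.
4 colors suffice: color red → {B, G}; color blue → {C, F}; color green → {A, E}; color yellow → {D}. Each edge has distinct colors on its endpoints.

4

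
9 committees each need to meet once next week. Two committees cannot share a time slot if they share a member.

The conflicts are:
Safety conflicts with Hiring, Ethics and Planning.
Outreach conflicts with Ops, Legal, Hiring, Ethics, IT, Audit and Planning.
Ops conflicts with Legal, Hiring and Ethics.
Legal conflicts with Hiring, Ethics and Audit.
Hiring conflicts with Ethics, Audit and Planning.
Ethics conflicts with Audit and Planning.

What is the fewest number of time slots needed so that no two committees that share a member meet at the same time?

5

Outreach, Legal, Hiring, Ethics, Audit are mutually in conflict, so at least 5 time slots are needed.
5 time slots suffice: time slot 1 → {Ethics, IT}; time slot 2 → {Hiring}; time slot 3 → {Safety, Outreach}; time slot 4 → {Legal, Planning}; time slot 5 → {Ops, Audit}. Each listed conflict is separated.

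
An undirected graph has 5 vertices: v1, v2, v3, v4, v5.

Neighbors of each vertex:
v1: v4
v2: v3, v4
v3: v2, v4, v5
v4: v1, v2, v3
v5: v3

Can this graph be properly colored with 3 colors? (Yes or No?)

Yes

The chromatic number is 3. v2, v3, v4 form a triangle, so at least 3 colors are needed.
One proper 3-coloring: v1=red, v2=green, v3=red, v4=blue, v5=blue.
That is already a proper 3-coloring.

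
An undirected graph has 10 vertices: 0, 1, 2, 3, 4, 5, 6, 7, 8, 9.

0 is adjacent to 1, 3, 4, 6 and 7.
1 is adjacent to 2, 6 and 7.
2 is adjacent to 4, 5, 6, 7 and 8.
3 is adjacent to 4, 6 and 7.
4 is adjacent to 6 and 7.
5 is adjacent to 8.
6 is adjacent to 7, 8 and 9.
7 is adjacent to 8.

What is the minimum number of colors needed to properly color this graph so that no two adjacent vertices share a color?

0, 3, 4, 6, 7 are mutually adjacent (a clique of size 5), so at least 5 colors are needed.
5 colors suffice: color a → {5, 6}; color b → {7, 9}; color c → {0, 2}; color d → {1, 4, 8}; color e → {3}. No two adjacent vertices share a color.

5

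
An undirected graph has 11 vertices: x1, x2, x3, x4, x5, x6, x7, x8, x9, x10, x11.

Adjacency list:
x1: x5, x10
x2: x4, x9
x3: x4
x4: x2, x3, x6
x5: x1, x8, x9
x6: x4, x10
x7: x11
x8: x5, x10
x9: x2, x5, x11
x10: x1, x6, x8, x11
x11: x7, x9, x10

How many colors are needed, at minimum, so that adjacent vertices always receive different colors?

3

The cycle x1-x10-x11-x9-x5-x1 has odd length 5, so it cannot be 2-colored; at least 3 colors are needed.
One proper 3-coloring: x1=green, x2=blue, x3=blue, x4=red, x5=blue, x6=blue, x7=red, x8=green, x9=red, x10=red, x11=blue. No two adjacent vertices share a color.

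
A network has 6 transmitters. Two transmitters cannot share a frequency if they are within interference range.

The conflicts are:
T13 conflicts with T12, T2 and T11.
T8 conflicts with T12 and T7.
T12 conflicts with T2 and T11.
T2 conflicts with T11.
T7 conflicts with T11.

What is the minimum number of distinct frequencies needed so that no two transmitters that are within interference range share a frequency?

T13, T12, T2, T11 all conflict with each other, so at least 4 frequencies are needed.
Using 4 frequencies: T13=3, T8=1, T12=2, T2=4, T7=2, T11=1. Every pair that conflicts lands in different frequencies.

4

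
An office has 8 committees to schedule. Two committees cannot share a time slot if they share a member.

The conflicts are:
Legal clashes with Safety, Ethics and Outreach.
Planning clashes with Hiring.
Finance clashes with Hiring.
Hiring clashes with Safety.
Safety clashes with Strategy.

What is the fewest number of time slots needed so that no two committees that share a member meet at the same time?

2

Planning and Hiring conflict, so at least 2 time slots are needed.
Using 2 time slots: Legal=1, Planning=2, Finance=2, Hiring=1, Safety=2, Ethics=2, Strategy=1, Outreach=2. Each listed conflict is separated.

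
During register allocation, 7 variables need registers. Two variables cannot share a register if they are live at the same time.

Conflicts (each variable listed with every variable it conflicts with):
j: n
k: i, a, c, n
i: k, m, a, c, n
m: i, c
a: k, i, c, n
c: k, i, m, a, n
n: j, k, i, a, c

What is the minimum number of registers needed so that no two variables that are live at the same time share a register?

k, i, a, c, n are mutually in conflict, so at least 5 registers are needed.
5 registers suffice: register 1 → {m, n}; register 2 → {j, c}; register 3 → {i}; register 4 → {k}; register 5 → {a}. No two conflicting variables share a register.

5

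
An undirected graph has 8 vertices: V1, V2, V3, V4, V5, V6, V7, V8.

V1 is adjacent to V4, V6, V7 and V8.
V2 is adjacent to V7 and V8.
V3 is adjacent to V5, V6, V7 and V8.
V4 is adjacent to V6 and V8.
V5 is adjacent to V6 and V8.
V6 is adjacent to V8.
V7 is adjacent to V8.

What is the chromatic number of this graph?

4

V3, V5, V6, V8 are mutually adjacent (a clique of size 4), so at least 4 colors are needed.
4 colors suffice: color 1 → {V8}; color 2 → {V6, V7}; color 3 → {V1, V2, V3}; color 4 → {V4, V5}. Each edge has distinct colors on its endpoints.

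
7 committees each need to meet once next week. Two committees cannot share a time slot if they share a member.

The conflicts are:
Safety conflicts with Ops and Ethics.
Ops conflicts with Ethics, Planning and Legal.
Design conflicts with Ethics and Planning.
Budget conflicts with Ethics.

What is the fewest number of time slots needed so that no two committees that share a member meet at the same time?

Safety, Ops, Ethics pairwise conflict, so at least 3 time slots are needed.
3 time slots suffice: Safety=3, Ops=1, Design=1, Budget=1, Ethics=2, Planning=2, Legal=2. No two conflicting committees share a time slot.

3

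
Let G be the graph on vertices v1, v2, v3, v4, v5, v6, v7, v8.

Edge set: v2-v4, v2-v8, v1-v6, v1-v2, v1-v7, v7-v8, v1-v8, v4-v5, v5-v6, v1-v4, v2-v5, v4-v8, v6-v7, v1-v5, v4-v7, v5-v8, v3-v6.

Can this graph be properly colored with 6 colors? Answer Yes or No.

Yes

The chromatic number is 5. v1, v2, v4, v5, v8 are pairwise adjacent (a clique of size 5), so at least 5 colors are needed.
5 colors suffice: color R → {v1, v3}; color B → {v4, v6}; color G → {v8}; color Y → {v5, v7}; color P → {v2}.
Since 6 ≥ 5, a proper 6-coloring certainly exists.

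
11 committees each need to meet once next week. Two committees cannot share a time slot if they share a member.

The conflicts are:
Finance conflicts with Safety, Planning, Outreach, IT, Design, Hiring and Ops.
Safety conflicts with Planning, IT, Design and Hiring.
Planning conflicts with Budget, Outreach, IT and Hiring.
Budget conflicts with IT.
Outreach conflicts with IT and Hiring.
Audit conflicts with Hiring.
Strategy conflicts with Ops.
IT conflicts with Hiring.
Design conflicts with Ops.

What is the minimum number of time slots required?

Finance, Planning, Outreach, IT, Hiring all conflict with each other, so at least 5 time slots are needed.
5 time slots suffice: Finance=1, Safety=5, Planning=3, Budget=1, Outreach=5, Audit=1, Strategy=1, IT=2, Design=2, Hiring=4, Ops=3. Each listed conflict is separated.

5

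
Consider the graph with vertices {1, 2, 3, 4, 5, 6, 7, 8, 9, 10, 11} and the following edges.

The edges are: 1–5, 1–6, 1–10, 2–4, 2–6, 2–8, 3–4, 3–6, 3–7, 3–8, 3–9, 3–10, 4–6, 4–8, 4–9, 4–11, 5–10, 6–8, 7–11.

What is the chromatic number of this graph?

3, 4, 6, 8 are pairwise adjacent (a clique of size 4), so at least 4 colors are needed.
One proper 4-coloring: 1=blue, 2=blue, 3=blue, 4=red, 5=green, 6=green, 7=red, 8=yellow, 9=green, 10=red, 11=blue. No two adjacent vertices share a color.

4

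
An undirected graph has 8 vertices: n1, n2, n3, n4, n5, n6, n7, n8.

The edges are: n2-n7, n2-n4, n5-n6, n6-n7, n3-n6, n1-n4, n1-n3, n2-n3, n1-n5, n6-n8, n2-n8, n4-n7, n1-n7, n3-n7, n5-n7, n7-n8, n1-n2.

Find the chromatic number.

4

n1, n2, n4, n7 are mutually adjacent (a clique of size 4), so at least 4 colors are needed.
4 colors suffice: n1=blue, n2=green, n3=yellow, n4=yellow, n5=green, n6=blue, n7=red, n8=yellow. No two adjacent vertices share a color.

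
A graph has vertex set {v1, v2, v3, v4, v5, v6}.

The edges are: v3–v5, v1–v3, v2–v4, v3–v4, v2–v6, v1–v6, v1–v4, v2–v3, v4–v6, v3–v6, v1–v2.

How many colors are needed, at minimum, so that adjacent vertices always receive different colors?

v1, v2, v3, v4, v6 are pairwise adjacent (a clique of size 5), so at least 5 colors are needed.
5 colors suffice: color R → {v3}; color B → {v1, v5}; color G → {v4}; color Y → {v2}; color P → {v6}. No two adjacent vertices share a color.

5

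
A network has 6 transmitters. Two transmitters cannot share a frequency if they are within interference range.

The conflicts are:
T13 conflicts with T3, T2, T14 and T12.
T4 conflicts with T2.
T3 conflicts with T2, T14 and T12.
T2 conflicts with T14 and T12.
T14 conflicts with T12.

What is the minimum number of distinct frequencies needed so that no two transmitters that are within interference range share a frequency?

T13, T3, T2, T14, T12 are mutually in conflict, so at least 5 frequencies are needed.
5 frequencies suffice: T13=5, T4=2, T3=4, T2=1, T14=3, T12=2. Every pair that conflicts lands in different frequencies.

5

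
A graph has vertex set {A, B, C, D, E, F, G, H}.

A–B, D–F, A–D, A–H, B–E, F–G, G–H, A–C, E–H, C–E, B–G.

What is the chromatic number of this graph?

3

The cycle G-B-A-D-F-G has odd length 5, so it cannot be 2-colored; at least 3 colors are needed.
A valid assignment using 3 colors: A=red, B=blue, C=blue, D=green, E=red, F=blue, G=red, H=blue. Each edge has distinct colors on its endpoints.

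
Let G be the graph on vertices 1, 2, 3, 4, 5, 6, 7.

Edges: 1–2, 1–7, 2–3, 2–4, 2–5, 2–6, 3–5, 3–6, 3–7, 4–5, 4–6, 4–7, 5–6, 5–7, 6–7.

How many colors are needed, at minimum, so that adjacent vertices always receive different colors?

4

4, 5, 6, 7 are mutually adjacent (a clique of size 4), so at least 4 colors are needed.
One proper 4-coloring: 1=blue, 2=red, 3=yellow, 4=yellow, 5=blue, 6=green, 7=red. Every edge joins two different colors.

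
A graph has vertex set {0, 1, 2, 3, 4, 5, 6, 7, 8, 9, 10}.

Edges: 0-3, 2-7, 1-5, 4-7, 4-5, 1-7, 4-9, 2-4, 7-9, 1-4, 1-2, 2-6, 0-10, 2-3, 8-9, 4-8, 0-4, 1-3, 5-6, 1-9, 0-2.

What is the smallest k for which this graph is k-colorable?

1, 4, 7, 9 are mutually adjacent (a clique of size 4), so at least 4 colors are needed.
4 colors suffice: color a → {3, 4, 6, 10}; color b → {2, 5, 9}; color c → {0, 1, 8}; color d → {7}. Each edge has distinct colors on its endpoints.

4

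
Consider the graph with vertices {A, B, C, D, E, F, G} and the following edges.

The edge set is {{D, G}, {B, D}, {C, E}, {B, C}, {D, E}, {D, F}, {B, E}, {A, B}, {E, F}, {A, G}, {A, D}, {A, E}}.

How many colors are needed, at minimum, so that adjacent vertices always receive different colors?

A, B, D, E form a clique, so at least 4 colors are needed.
4 colors suffice: A=4, B=3, C=1, D=1, E=2, F=3, G=2. No two adjacent vertices share a color.

4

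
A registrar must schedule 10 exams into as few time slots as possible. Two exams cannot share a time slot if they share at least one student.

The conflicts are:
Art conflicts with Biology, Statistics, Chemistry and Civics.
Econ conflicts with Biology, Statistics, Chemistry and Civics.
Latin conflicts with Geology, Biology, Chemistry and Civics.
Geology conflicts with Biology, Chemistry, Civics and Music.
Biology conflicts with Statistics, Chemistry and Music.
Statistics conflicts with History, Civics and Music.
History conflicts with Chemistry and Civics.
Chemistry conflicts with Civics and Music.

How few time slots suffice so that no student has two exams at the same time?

Latin, Geology, Chemistry, Civics are mutually in conflict, so at least 4 time slots are needed.
4 time slots suffice: time slot 1 → {Statistics, Chemistry}; time slot 2 → {Biology, Civics}; time slot 3 → {Art, Econ, Geology, History}; time slot 4 → {Latin, Music}. Each listed conflict is separated.

4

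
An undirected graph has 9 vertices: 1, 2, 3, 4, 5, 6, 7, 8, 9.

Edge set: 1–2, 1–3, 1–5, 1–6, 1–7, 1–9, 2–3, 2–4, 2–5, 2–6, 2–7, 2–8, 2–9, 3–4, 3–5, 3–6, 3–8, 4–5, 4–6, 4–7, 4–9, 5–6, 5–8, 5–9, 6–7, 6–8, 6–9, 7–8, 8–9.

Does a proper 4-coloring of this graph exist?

No

1, 2, 5, 6, 9 are mutually adjacent (a clique of size 5), so at least 5 colors are needed.
So 4 colors are not enough.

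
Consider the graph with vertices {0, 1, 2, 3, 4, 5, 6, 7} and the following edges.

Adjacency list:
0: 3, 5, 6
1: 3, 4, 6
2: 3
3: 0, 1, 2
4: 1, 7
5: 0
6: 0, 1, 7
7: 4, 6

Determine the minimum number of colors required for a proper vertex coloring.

0 and 3 are adjacent, so at least 2 colors are needed.
2 colors suffice: color a → {0, 1, 2, 7}; color b → {3, 4, 5, 6}. No two adjacent vertices share a color.

2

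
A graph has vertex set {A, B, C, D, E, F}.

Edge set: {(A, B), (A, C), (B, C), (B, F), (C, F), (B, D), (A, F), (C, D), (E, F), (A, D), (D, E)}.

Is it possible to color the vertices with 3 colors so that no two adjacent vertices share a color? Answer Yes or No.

A, B, C, F form a clique, so at least 4 colors are needed.
So 3 colors are not enough.

No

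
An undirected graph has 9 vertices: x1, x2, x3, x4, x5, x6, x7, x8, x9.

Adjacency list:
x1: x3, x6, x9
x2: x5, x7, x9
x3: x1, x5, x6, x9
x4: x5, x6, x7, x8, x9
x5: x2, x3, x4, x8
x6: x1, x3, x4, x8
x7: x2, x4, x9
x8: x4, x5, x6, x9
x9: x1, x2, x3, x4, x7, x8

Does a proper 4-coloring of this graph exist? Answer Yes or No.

Yes

The chromatic number is 3. x4, x5, x8 form a triangle, so at least 3 colors are needed.
3 colors suffice: x1=green, x2=blue, x3=blue, x4=blue, x5=red, x6=red, x7=green, x8=green, x9=red.
Since 4 ≥ 3, a proper 4-coloring certainly exists.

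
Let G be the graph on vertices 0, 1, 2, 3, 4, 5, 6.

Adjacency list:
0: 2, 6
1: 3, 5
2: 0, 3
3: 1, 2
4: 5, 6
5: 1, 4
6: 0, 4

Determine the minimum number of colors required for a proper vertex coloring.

The cycle 0-2-3-1-5-4-6-0 has odd length 7, so it cannot be 2-colored; at least 3 colors are needed.
One proper 3-coloring: 0=a, 1=a, 2=c, 3=b, 4=a, 5=b, 6=b. Every edge joins two different colors.

3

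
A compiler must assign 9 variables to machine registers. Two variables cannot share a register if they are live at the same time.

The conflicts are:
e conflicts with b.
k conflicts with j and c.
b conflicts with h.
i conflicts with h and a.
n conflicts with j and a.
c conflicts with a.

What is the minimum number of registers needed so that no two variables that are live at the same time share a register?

The cycle a-c-k-j-n-a has odd length 5, so it cannot be 2-colored; at least 3 registers are needed.
Using 3 registers: e=2, k=1, b=1, i=2, n=3, j=2, h=3, c=2, a=1. Each listed conflict is separated.

3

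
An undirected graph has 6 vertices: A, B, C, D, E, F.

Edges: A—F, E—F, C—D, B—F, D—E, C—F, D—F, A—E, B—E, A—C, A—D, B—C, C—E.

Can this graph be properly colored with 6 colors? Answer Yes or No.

Yes

The chromatic number is 5. A, C, D, E, F are pairwise adjacent (a clique of size 5), so at least 5 colors are needed.
5 colors suffice: color 1 → {E}; color 2 → {F}; color 3 → {C}; color 4 → {B, D}; color 5 → {A}.
Since 6 ≥ 5, a proper 6-coloring certainly exists.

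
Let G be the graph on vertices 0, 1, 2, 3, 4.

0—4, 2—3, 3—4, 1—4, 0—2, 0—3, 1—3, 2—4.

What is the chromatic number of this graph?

0, 2, 3, 4 form a clique, so at least 4 colors are needed.
4 colors suffice: color a → {3}; color b → {4}; color c → {0, 1}; color d → {2}. Every edge joins two different colors.

4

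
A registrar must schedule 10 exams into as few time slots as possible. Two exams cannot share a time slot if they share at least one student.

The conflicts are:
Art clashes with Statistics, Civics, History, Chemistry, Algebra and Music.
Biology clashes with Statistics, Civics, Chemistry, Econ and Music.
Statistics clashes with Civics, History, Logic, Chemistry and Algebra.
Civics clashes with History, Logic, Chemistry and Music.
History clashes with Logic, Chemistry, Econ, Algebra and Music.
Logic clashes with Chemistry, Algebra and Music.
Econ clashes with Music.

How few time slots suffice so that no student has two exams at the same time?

5

Statistics, Civics, History, Logic, Chemistry pairwise conflict, so at least 5 time slots are needed.
5 time slots suffice: Art=4, Biology=1, Statistics=2, Civics=3, History=1, Logic=4, Chemistry=5, Econ=3, Algebra=3, Music=2. Each listed conflict is separated.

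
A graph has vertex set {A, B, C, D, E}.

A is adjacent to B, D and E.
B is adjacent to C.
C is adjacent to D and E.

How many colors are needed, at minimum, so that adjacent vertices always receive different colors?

A and B are adjacent, so at least 2 colors are needed.
2 colors suffice: color red → {A, C}; color blue → {B, D, E}. No two adjacent vertices share a color.

2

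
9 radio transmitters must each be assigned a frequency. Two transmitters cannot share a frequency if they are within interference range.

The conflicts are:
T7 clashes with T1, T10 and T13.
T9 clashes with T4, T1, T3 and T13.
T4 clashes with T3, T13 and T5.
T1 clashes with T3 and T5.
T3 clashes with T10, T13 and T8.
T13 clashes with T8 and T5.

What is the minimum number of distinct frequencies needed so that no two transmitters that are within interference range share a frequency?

T9, T4, T3, T13 are mutually in conflict, so at least 4 frequencies are needed.
4 frequencies suffice: frequency 1 → {T1, T10, T13}; frequency 2 → {T7, T3, T5}; frequency 3 → {T4, T8}; frequency 4 → {T9}. Every pair that conflicts lands in different frequencies.

4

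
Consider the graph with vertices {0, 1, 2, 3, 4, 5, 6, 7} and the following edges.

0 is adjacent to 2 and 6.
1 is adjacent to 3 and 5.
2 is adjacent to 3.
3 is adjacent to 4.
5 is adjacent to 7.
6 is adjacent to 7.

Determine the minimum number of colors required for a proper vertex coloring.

The cycle 3-2-0-6-7-5-1-3 has odd length 7, so it cannot be 2-colored; at least 3 colors are needed.
One proper 3-coloring: 0=blue, 1=blue, 2=green, 3=red, 4=blue, 5=red, 6=red, 7=blue. Each edge has distinct colors on its endpoints.

3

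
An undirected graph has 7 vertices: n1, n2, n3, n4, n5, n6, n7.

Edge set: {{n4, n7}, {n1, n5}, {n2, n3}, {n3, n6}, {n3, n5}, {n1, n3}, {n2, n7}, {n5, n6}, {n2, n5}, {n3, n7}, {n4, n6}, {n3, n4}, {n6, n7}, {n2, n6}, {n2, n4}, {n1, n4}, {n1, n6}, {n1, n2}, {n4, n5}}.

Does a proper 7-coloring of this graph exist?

The chromatic number is 6. n1, n2, n3, n4, n5, n6 are mutually adjacent (a clique of size 6), so at least 6 colors are needed.
A valid assignment using 6 colors: n1=5, n2=3, n3=2, n4=1, n5=6, n6=4, n7=5.
Since 7 ≥ 6, a proper 7-coloring certainly exists.

Yes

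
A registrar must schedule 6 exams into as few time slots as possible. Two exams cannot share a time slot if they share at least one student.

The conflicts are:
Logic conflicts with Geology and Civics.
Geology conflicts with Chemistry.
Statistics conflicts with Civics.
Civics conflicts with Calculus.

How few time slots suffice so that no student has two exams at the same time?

2

Civics and Calculus conflict, so at least 2 time slots are needed.
2 time slots suffice: time slot 1 → {Geology, Civics}; time slot 2 → {Logic, Chemistry, Statistics, Calculus}. Every pair that conflicts lands in different time slots.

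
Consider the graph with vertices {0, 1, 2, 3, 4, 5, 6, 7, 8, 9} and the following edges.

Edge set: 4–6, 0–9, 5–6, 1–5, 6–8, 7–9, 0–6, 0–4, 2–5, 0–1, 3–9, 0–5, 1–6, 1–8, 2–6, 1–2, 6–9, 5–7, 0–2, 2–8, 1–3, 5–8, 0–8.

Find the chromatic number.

6

0, 1, 2, 5, 6, 8 are mutually adjacent (a clique of size 6), so at least 6 colors are needed.
6 colors suffice: 0=blue, 1=yellow, 2=orange, 3=red, 4=green, 5=green, 6=red, 7=red, 8=purple, 9=green. Each edge has distinct colors on its endpoints.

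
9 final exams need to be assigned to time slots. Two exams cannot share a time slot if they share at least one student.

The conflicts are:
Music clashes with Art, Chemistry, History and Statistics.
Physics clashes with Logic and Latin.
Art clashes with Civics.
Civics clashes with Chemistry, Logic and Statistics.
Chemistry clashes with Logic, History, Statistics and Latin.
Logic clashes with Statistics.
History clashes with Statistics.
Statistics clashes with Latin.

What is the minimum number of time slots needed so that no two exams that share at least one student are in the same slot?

4

Music, Chemistry, History, Statistics are mutually in conflict, so at least 4 time slots are needed.
4 time slots suffice: time slot 1 → {Physics, Art, Chemistry}; time slot 2 → {Statistics}; time slot 3 → {Music, Logic, Latin}; time slot 4 → {Civics, History}. No two conflicting exams share a time slot.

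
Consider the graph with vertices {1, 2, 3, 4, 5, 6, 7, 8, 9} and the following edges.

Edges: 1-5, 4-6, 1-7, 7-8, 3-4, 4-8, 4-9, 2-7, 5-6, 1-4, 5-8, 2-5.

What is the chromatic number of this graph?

2

2 and 7 are adjacent, so at least 2 colors are needed.
2 colors suffice: color red → {4, 5, 7}; color blue → {1, 2, 3, 6, 8, 9}. No two adjacent vertices share a color.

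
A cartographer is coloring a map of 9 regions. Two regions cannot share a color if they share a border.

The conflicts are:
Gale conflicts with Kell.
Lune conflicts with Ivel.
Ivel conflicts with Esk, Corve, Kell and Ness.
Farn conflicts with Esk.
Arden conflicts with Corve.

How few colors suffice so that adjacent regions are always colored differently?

2

Lune and Ivel conflict, so at least 2 colors are needed.
2 colors suffice: color 1 → {Gale, Ivel, Farn, Arden}; color 2 → {Lune, Esk, Corve, Kell, Ness}. Every pair that conflicts lands in different colors.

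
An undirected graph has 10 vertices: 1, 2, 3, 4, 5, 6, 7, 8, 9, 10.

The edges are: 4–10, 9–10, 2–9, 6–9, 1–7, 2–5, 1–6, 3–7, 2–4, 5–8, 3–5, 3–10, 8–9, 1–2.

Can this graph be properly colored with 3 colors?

The chromatic number is 3. The cycle 9-8-5-3-10-9 has odd length 5, so it cannot be 2-colored; at least 3 colors are needed.
3 colors suffice: 1=blue, 2=red, 3=green, 4=blue, 5=blue, 6=red, 7=red, 8=red, 9=blue, 10=red.
That is already a proper 3-coloring.

Yes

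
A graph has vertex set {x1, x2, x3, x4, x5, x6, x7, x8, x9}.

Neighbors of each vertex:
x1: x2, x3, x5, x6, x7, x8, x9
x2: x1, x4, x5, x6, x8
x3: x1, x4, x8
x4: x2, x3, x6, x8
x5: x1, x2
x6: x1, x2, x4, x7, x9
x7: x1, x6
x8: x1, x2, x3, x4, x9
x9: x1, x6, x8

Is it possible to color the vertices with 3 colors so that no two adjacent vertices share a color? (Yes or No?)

Yes

The chromatic number is 3. x1, x2, x5 are pairwise adjacent, so at least 3 colors are needed.
3 colors suffice: color 1 → {x1, x4}; color 2 → {x5, x6, x8}; color 3 → {x2, x3, x7, x9}.
That is already a proper 3-coloring.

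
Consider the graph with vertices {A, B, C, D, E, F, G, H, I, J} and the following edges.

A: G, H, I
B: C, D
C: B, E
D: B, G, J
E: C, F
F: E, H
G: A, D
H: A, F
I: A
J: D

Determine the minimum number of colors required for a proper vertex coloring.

D and G are adjacent, so at least 2 colors are needed.
2 colors suffice: color red → {A, C, D, F}; color blue → {B, E, G, H, I, J}. No two adjacent vertices share a color.

2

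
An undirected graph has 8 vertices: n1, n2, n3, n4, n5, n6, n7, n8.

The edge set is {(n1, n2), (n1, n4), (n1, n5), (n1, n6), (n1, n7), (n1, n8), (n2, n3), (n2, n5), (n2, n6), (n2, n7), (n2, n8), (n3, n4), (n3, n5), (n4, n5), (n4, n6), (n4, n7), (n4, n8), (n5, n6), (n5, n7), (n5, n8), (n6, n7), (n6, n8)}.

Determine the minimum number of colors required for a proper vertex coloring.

5

n1, n4, n5, n6, n8 form a clique, so at least 5 colors are needed.
5 colors suffice: color 1 → {n5}; color 2 → {n2, n4}; color 3 → {n3, n6}; color 4 → {n1}; color 5 → {n7, n8}. Every edge joins two different colors.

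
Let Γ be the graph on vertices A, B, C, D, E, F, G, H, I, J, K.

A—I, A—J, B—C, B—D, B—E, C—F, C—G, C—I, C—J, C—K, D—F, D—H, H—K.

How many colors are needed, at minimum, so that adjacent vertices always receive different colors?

3

The cycle D-F-C-K-H-D has odd length 5, so it cannot be 2-colored; at least 3 colors are needed.
3 colors suffice: color 1 → {A, C, D, E}; color 2 → {B, F, G, I, J, K}; color 3 → {H}. Every edge joins two different colors.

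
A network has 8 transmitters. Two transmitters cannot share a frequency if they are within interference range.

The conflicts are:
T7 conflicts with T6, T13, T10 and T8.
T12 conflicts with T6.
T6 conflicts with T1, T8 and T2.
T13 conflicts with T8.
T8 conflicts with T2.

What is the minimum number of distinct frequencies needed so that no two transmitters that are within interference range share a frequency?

3

T7, T6, T8 all conflict with each other, so at least 3 frequencies are needed.
3 frequencies suffice: T7=3, T12=2, T6=1, T1=2, T13=1, T10=1, T8=2, T2=3. Every pair that conflicts lands in different frequencies.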